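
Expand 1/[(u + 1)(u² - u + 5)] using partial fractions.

Cover-up at u = -1: α = 1/((-1)² - 1·(-1) + 5) = 1/7. Then β = -α = -1/7, γ = -α·(-1 - 1) = 2/7
Result: (1/7)/(u + 1) - ((1/7)u - 2/7)/(u² - u + 5)


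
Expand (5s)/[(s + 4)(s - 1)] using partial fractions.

At s=-4: α = (5·(-4) + 0)/(-4 - 1) = 4. At s=1: β = (5·1 + 0)/(1 + 4) = 1
Result: 4/(s + 4) + 1/(s - 1)


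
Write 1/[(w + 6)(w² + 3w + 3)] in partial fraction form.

Cover-up at w = -6: P = 1/((-6)² + 3·(-6) + 3) = 1/21. Then Q = -P = -1/21, R = -P·(3 - 6) = 1/7
Result: (1/21)/(w + 6) - ((1/21)w - 1/7)/(w² + 3w + 3)


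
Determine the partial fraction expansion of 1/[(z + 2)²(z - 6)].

Cover-up at z=6: γ = 1/(6 + 2)² = 1/64. Cover-up at z=-2: β = 1/(-2 - 6) = -1/8. Comparing z² coeff: α = -γ = -1/64
Result: (-1/64)/(z + 2) - (1/8)/(z + 2)² + (1/64)/(z - 6)


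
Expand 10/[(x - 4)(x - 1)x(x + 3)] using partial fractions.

Using Heaviside cover-up: (5/42)/(x - 4) - (5/6)/(x - 1) + (5/6)/x - (5/42)/(x + 3)


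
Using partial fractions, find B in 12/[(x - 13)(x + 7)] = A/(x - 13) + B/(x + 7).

Cover-up at x = -7: B = 12/(-7 - 13) = -12/20 = -3/5


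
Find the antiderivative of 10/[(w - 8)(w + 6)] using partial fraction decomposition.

Decompose: 10/[(w - 8)(w + 6)] = (5/7)/(w - 8) - (5/7)/(w + 6). Integrate each term: (5/7) ln|(w - 8)| - (5/7) ln|(w + 6)| + C


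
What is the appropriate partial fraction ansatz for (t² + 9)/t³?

Repeated linear factor (power 3): A/t + B/t² + C/t³


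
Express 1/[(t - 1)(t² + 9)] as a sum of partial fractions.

Cover-up at t = 1: P = 1/(1² + 9) = 1/10. Then Q = -P = -1/10, R = -P·(0 + 1) = -1/10
Result: (1/10)/(t - 1) - ((1/10)t + 1/10)/(t² + 9)


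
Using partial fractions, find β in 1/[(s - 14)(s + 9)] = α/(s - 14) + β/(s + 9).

Cover-up at s = -9: β = 1/(-9 - 14) = -1/23


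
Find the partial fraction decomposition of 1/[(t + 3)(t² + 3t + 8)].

Cover-up at t = -3: α = 1/((-3)² + 3·(-3) + 8) = 1/8. Then β = -α = -1/8, γ = -α·(3 - 3) = 0
Result: (1/8)/(t + 3) - ((1/8)t)/(t² + 3t + 8)


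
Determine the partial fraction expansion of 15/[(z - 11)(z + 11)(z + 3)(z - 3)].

Using Heaviside cover-up: (15/2464)/(z - 11) - (15/2464)/(z + 11) + (5/224)/(z + 3) - (5/224)/(z - 3)


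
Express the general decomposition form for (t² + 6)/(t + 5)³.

Repeated linear factor (power 3): A/(t + 5) + B/(t + 5)² + C/(t + 5)³


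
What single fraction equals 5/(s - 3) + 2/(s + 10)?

Common denominator (s - 3)(s + 10). Numerator: 5(s + 10) + 2(s - 3) = (5s + 50) + (2s - 6) = 7s + 44
Result: (7s + 44)/[(s - 3)(s + 10)]


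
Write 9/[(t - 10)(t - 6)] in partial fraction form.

9/(t - 10)(t - 6) = α/(t - 10) + β/(t - 6). α = 9/(10 - 6) = 9/4, β = 9/(6 - 10) = -9/4
Result: (9/4)/(t - 10) - (9/4)/(t - 6)


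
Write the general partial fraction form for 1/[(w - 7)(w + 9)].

Distinct linear factors: A/(w - 7) + B/(w + 9)


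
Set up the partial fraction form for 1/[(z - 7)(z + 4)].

Distinct linear factors: α/(z - 7) + β/(z + 4)


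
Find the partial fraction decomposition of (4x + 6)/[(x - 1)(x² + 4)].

At x=1: P = (4·1 + 6)/(1² + 4) = 2. Q = -P = -2, R = 4 - 1·P = 2
Result: 2/(x - 1) - (2x - 2)/(x² + 4)


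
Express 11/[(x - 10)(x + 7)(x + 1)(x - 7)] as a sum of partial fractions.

Using Heaviside cover-up: (1/51)/(x - 10) - (11/1428)/(x + 7) + (1/48)/(x + 1) - (11/336)/(x - 7)


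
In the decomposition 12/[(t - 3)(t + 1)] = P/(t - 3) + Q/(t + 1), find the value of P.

Cover-up at t = 3: P = 12/(3 + 1) = 12/4 = 3


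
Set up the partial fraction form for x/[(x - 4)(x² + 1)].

Linear + irreducible quadratic: α/(x - 4) + (βx + γ)/(x² + 1)


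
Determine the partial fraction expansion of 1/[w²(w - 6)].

Cover-up at w=6: γ = 1/(6 - 0)² = 1/36. Cover-up at w=0: β = 1/(0 - 6) = -1/6. Comparing w² coeff: α = -γ = -1/36
Result: (-1/36)/w - (1/6)/w² + (1/36)/(w - 6)


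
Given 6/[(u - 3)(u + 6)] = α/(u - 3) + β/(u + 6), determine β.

Cover-up at u = -6: β = 6/(-6 - 3) = -6/9 = -2/3


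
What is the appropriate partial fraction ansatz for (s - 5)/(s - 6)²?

Repeated linear factor: P/(s - 6) + Q/(s - 6)²


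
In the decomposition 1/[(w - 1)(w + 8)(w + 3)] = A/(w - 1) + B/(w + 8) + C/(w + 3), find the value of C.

Cover-up at w = -3: C = 1/[(-3 - 1)(-3 + 8)] = 1/[(-4)(5)] = -1/20


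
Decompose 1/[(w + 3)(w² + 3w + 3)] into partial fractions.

Cover-up at w = -3: A = 1/((-3)² + 3·(-3) + 3) = 1/3. Then B = -A = -1/3, C = -A·(3 - 3) = 0
Result: (1/3)/(w + 3) - ((1/3)w)/(w² + 3w + 3)


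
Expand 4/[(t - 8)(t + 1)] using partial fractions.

4/(t - 8)(t + 1) = P/(t - 8) + Q/(t + 1). P = 4/(8 + 1) = 4/9, Q = 4/(-1 - 8) = -4/9
Result: (4/9)/(t - 8) - (4/9)/(t + 1)


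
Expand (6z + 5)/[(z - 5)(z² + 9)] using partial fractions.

At z=5: A = (6·5 + 5)/(5² + 9) = 35/34. B = -A = -35/34, C = 6 - 5·A = 29/34
Result: (35/34)/(z - 5) - ((35/34)z - 29/34)/(z² + 9)


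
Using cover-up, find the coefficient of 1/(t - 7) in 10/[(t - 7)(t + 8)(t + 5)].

Cover (t - 7), set t=7: 10/[(7 + 8)(7 + 5)] = 1/18


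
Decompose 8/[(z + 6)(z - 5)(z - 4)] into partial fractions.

Using cover-up method: A = 4/55, B = 8/11, C = -4/5
Result: (4/55)/(z + 6) + (8/11)/(z - 5) - (4/5)/(z - 4)


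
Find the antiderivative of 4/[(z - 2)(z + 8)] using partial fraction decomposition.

Decompose: 4/[(z - 2)(z + 8)] = (2/5)/(z - 2) - (2/5)/(z + 8). Integrate each term: (2/5) ln|(z - 2)| - (2/5) ln|(z + 8)| + C


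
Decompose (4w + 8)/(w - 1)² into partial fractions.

(4w + 8) = P(w - 1) + Q. At w = 1: Q = 4·1 + 8 = 12. Coeff of w: P = 4
Result: 4/(w - 1) + 12/(w - 1)²


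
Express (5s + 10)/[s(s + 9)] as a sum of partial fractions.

At s=0: P = (5·0 + 10)/(0 + 9) = 10/9. At s=-9: Q = (5·(-9) + 10)/(-9 - 0) = 35/9
Result: (10/9)/s + (35/9)/(s + 9)


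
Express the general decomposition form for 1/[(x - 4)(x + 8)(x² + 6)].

Two linear + quadratic: A/(x - 4) + B/(x + 8) + (Cx + D)/(x² + 6)


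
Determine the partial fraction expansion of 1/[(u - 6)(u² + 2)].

Cover-up at u = 6: P = 1/(6² + 2) = 1/38. Then Q = -P = -1/38, R = -P·(0 + 6) = -3/19
Result: (1/38)/(u - 6) - ((1/38)u + 3/19)/(u² + 2)


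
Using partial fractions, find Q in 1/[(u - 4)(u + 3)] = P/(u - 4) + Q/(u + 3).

Cover-up at u = -3: Q = 1/(-3 - 4) = -1/7


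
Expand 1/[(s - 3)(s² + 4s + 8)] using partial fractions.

Cover-up at s = 3: α = 1/(3² + 4·3 + 8) = 1/29. Then β = -α = -1/29, γ = -α·(4 + 3) = -7/29
Result: (1/29)/(s - 3) - ((1/29)s + 7/29)/(s² + 4s + 8)


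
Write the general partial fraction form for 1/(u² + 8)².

Repeated quadratic factor: (αu + β)/(u² + 8) + (γu + δ)/(u² + 8)²


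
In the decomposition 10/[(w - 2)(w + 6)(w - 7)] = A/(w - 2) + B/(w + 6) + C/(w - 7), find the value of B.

Cover-up at w = -6: B = 10/[(-6 - 2)(-6 - 7)] = 10/[(-8)(-13)] = 10/104 = 5/52


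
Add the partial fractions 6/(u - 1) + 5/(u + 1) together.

Common denominator (u - 1)(u + 1). Numerator: 6(u + 1) + 5(u - 1) = (6u + 6) + (5u - 5) = 11u + 1
Result: (11u + 1)/[(u - 1)(u + 1)]


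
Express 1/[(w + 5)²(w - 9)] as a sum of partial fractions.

Cover-up at w=9: C = 1/(9 + 5)² = 1/196. Cover-up at w=-5: B = 1/(-5 - 9) = -1/14. Comparing w² coeff: A = -C = -1/196
Result: (-1/196)/(w + 5) - (1/14)/(w + 5)² + (1/196)/(w - 9)


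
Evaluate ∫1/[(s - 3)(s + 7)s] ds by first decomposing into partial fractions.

Cover-up: P = 1/30, Q = 1/70, R = -1/21. Decomposition: (1/30)/(s - 3) + (1/70)/(s + 7) - (1/21)/s. Integrate each term: (1/30) ln|(s - 3)| + (1/70) ln|(s + 7)| - (1/21) ln|s| + C


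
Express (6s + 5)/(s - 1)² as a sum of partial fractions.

(6s + 5) = α(s - 1) + β. At s = 1: β = 6·1 + 5 = 11. Coeff of s: α = 6
Result: 6/(s - 1) + 11/(s - 1)²


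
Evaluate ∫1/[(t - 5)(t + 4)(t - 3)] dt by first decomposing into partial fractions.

Cover-up: P = 1/18, Q = 1/63, R = -1/14. Decomposition: (1/18)/(t - 5) + (1/63)/(t + 4) - (1/14)/(t - 3). Integrate each term: (1/18) ln|(t - 5)| + (1/63) ln|(t + 4)| - (1/14) ln|(t - 3)| + C


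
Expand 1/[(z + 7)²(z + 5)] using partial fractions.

Cover-up at z=-5: C = 1/(-5 + 7)² = 1/4. Cover-up at z=-7: B = 1/(-7 + 5) = -1/2. Comparing z² coeff: A = -C = -1/4
Result: (-1/4)/(z + 7) - (1/2)/(z + 7)² + (1/4)/(z + 5)


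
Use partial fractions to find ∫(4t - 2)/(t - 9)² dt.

Decompose: P = 4, Q = 4·9 - 2 = 34, so (4t - 2)/(t - 9)² = 4/(t - 9) + 34/(t - 9)². Integrate: ∫ P/(t - 9) dt = 4 ln|(t - 9)|; ∫ Q/(t - 9)² dt = -34/(t - 9). Sum: 4 ln|(t - 9)| - 34/(t - 9) + C


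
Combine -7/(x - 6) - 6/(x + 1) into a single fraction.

Common denominator (x - 6)(x + 1). Numerator: -7(x + 1) - 6(x - 6) = (-7x - 7) - (6x - 36) = -13x + 29
Result: (-13x + 29)/[(x - 6)(x + 1)]


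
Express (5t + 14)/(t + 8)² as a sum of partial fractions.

(5t + 14) = A(t + 8) + B. At t = -8: B = 5·(-8) + 14 = -26. Coeff of t: A = 5
Result: 5/(t + 8) - 26/(t + 8)²


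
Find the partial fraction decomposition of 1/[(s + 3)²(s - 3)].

Cover-up at s=3: R = 1/(3 + 3)² = 1/36. Cover-up at s=-3: Q = 1/(-3 - 3) = -1/6. Comparing s² coeff: P = -R = -1/36
Result: (-1/36)/(s + 3) - (1/6)/(s + 3)² + (1/36)/(s - 3)


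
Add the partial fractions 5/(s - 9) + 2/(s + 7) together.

Common denominator (s - 9)(s + 7). Numerator: 5(s + 7) + 2(s - 9) = (5s + 35) + (2s - 18) = 7s + 17
Result: (7s + 17)/[(s - 9)(s + 7)]


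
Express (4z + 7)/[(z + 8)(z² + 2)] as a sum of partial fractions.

At z=-8: α = (4·(-8) + 7)/((-8)² + 2) = -25/66. β = -α = 25/66, γ = 4 - (-8)·α = 32/33
Result: (-25/66)/(z + 8) + ((25/66)z + 32/33)/(z² + 2)


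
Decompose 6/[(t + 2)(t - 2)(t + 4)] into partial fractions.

Using cover-up method: P = -3/4, Q = 1/4, R = 1/2
Result: (-3/4)/(t + 2) + (1/4)/(t - 2) + (1/2)/(t + 4)


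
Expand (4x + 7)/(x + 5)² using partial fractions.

(4x + 7) = A(x + 5) + B. At x = -5: B = 4·(-5) + 7 = -13. Coeff of x: A = 4
Result: 4/(x + 5) - 13/(x + 5)²


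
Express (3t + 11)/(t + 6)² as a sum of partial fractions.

(3t + 11) = A(t + 6) + B. At t = -6: B = 3·(-6) + 11 = -7. Coeff of t: A = 3
Result: 3/(t + 6) - 7/(t + 6)²


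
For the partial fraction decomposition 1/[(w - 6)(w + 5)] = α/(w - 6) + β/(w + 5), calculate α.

Cover-up at w = 6: α = 1/(6 + 5) = 1/11


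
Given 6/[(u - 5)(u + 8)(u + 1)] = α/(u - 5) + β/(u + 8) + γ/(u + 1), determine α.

Cover-up at u = 5: α = 6/[(5 + 8)(5 + 1)] = 6/[(13)(6)] = 6/78 = 1/13


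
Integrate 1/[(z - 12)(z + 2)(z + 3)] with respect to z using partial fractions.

Cover-up: P = 1/210, Q = -1/14, R = 1/15. Decomposition: (1/210)/(z - 12) - (1/14)/(z + 2) + (1/15)/(z + 3). Integrate each term: (1/210) ln|(z - 12)| - (1/14) ln|(z + 2)| + (1/15) ln|(z + 3)| + C


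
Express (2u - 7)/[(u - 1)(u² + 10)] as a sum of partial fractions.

At u=1: A = (2·1 - 7)/(1² + 10) = -5/11. B = -A = 5/11, C = 2 - 1·A = 27/11
Result: (-5/11)/(u - 1) + ((5/11)u + 27/11)/(u² + 10)


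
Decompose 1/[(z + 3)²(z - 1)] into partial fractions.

Cover-up at z=1: γ = 1/(1 + 3)² = 1/16. Cover-up at z=-3: β = 1/(-3 - 1) = -1/4. Comparing z² coeff: α = -γ = -1/16
Result: (-1/16)/(z + 3) - (1/4)/(z + 3)² + (1/16)/(z - 1)


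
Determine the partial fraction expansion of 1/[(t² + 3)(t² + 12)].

Coefficient matching gives α = γ = 0, β = 1/(12-3) = 1/9, δ = -β = -1/9
Result: (1/9)/(t² + 3) - (1/9)/(t² + 12)


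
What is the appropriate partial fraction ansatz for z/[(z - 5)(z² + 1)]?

Linear + irreducible quadratic: A/(z - 5) + (Bz + C)/(z² + 1)


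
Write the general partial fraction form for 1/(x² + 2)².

Repeated quadratic factor: (αx + β)/(x² + 2) + (γx + δ)/(x² + 2)²


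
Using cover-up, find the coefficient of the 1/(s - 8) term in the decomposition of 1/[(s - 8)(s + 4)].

Cover (s - 8), set s=8: 1/((s + 4) at s=8) = 1/(12) = 1/12


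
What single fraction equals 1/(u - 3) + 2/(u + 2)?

Common denominator (u - 3)(u + 2). Numerator: 1(u + 2) + 2(u - 3) = (u + 2) + (2u - 6) = 3u - 4
Result: (3u - 4)/[(u - 3)(u + 2)]


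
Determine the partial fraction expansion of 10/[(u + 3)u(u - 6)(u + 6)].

Using Heaviside cover-up: (10/81)/(u + 3) - (5/54)/u + (5/324)/(u - 6) - (5/108)/(u + 6)


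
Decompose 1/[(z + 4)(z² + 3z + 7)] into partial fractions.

Cover-up at z = -4: P = 1/((-4)² + 3·(-4) + 7) = 1/11. Then Q = -P = -1/11, R = -P·(3 - 4) = 1/11
Result: (1/11)/(z + 4) - ((1/11)z - 1/11)/(z² + 3z + 7)


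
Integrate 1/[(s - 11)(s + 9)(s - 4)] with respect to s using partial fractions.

Cover-up: α = 1/140, β = 1/260, γ = -1/91. Decomposition: (1/140)/(s - 11) + (1/260)/(s + 9) - (1/91)/(s - 4). Integrate each term: (1/140) ln|(s - 11)| + (1/260) ln|(s + 9)| - (1/91) ln|(s - 4)| + C


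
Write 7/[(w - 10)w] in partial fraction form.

7/(w - 10)w = A/(w - 10) + B/w. A = 7/(10 - 0) = 7/10, B = 7/(0 - 10) = -7/10
Result: (7/10)/(w - 10) - (7/10)/w


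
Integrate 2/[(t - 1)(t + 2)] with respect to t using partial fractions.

Decompose: 2/[(t - 1)(t + 2)] = (2/3)/(t - 1) - (2/3)/(t + 2). Integrate each term: (2/3) ln|(t - 1)| - (2/3) ln|(t + 2)| + C


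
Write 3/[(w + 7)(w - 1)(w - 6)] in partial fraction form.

Using cover-up method: A = 3/104, B = -3/40, C = 3/65
Result: (3/104)/(w + 7) - (3/40)/(w - 1) + (3/65)/(w - 6)


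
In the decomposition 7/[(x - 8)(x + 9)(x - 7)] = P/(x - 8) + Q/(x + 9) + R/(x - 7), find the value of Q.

Cover-up at x = -9: Q = 7/[(-9 - 8)(-9 - 7)] = 7/[(-17)(-16)] = 7/272


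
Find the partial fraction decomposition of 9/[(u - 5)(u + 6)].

9/(u - 5)(u + 6) = α/(u - 5) + β/(u + 6). α = 9/(5 + 6) = 9/11, β = 9/(-6 - 5) = -9/11
Result: (9/11)/(u - 5) - (9/11)/(u + 6)


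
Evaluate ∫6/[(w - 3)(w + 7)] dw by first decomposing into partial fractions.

Decompose: 6/[(w - 3)(w + 7)] = (3/5)/(w - 3) - (3/5)/(w + 7). Integrate each term: (3/5) ln|(w - 3)| - (3/5) ln|(w + 7)| + C


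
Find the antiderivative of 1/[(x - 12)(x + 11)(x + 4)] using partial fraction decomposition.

Cover-up: A = 1/368, B = 1/161, C = -1/112. Decomposition: (1/368)/(x - 12) + (1/161)/(x + 11) - (1/112)/(x + 4). Integrate each term: (1/368) ln|(x - 12)| + (1/161) ln|(x + 11)| - (1/112) ln|(x + 4)| + C


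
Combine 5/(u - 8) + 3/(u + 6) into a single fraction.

Common denominator (u - 8)(u + 6). Numerator: 5(u + 6) + 3(u - 8) = (5u + 30) + (3u - 24) = 8u + 6
Result: (8u + 6)/[(u - 8)(u + 6)]


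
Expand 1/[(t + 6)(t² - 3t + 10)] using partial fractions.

Cover-up at t = -6: A = 1/((-6)² - 3·(-6) + 10) = 1/64. Then B = -A = -1/64, C = -A·(-3 - 6) = 9/64
Result: (1/64)/(t + 6) - ((1/64)t - 9/64)/(t² - 3t + 10)


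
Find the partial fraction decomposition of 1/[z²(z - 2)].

Cover-up at z=2: R = 1/(2 - 0)² = 1/4. Cover-up at z=0: Q = 1/(0 - 2) = -1/2. Comparing z² coeff: P = -R = -1/4
Result: (-1/4)/z - (1/2)/z² + (1/4)/(z - 2)


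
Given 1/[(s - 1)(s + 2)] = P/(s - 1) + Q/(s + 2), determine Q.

Cover-up at s = -2: Q = 1/(-2 - 1) = -1/3


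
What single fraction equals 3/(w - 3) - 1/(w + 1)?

Common denominator (w - 3)(w + 1). Numerator: 3(w + 1) - 1(w - 3) = (3w + 3) - (w - 3) = 2w + 6
Result: (2w + 6)/[(w - 3)(w + 1)]


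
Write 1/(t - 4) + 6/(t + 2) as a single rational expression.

Common denominator (t - 4)(t + 2). Numerator: 1(t + 2) + 6(t - 4) = (t + 2) + (6t - 24) = 7t - 22
Result: (7t - 22)/[(t - 4)(t + 2)]


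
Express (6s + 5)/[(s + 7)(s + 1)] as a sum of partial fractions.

At s=-7: P = (6·(-7) + 5)/(-7 + 1) = 37/6. At s=-1: Q = (6·(-1) + 5)/(-1 + 7) = -1/6
Result: (37/6)/(s + 7) - (1/6)/(s + 1)


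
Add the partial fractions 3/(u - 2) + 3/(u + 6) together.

Common denominator (u - 2)(u + 6). Numerator: 3(u + 6) + 3(u - 2) = (3u + 18) + (3u - 6) = 6u + 12
Result: (6u + 12)/[(u - 2)(u + 6)]


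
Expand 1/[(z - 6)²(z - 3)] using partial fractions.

Cover-up at z=3: γ = 1/(3 - 6)² = 1/9. Cover-up at z=6: β = 1/(6 - 3) = 1/3. Comparing z² coeff: α = -γ = -1/9
Result: (-1/9)/(z - 6) + (1/3)/(z - 6)² + (1/9)/(z - 3)


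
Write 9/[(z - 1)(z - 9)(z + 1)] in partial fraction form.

Using cover-up method: A = -9/16, B = 9/80, C = 9/20
Result: (-9/16)/(z - 1) + (9/80)/(z - 9) + (9/20)/(z + 1)


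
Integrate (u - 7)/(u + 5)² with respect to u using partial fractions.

Decompose: P = 1, Q = 1·(-5) - 7 = -12, so (u - 7)/(u + 5)² = 1/(u + 5) - 12/(u + 5)². Integrate: ∫ P/(u + 5) du = ln|(u + 5)|; ∫ Q/(u + 5)² du = 12/(u + 5). Sum: ln|(u + 5)| + 12/(u + 5) + C


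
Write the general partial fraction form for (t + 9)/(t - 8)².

Repeated linear factor: α/(t - 8) + β/(t - 8)²


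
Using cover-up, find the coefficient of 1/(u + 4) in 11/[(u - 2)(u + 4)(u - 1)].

Cover (u + 4), set u=-4: 11/[(-4 - 2)(-4 - 1)] = 11/30


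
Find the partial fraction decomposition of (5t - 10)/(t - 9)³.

(5t - 10) = α(t - 9)² + β(t - 9) + γ. At t = 9: γ = 5·9 - 10 = 35. Coefficients: α = 0, β = 5
Result: 5/(t - 9)² + 35/(t - 9)³


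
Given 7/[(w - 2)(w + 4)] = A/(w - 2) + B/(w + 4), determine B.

Cover-up at w = -4: B = 7/(-4 - 2) = -7/6


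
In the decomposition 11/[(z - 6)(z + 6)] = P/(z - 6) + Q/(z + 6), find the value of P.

Cover-up at z = 6: P = 11/(6 + 6) = 11/12


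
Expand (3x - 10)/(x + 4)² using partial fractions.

(3x - 10) = α(x + 4) + β. At x = -4: β = 3·(-4) - 10 = -22. Coeff of x: α = 3
Result: 3/(x + 4) - 22/(x + 4)²


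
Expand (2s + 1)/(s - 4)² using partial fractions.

(2s + 1) = P(s - 4) + Q. At s = 4: Q = 2·4 + 1 = 9. Coeff of s: P = 2
Result: 2/(s - 4) + 9/(s - 4)²


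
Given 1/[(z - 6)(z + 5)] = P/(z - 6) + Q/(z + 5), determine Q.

Cover-up at z = -5: Q = 1/(-5 - 6) = -1/11


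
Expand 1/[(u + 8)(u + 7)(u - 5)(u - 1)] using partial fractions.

Using Heaviside cover-up: (-1/117)/(u + 8) + (1/96)/(u + 7) + (1/624)/(u - 5) - (1/288)/(u - 1)


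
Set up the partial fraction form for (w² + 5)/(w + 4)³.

Repeated linear factor (power 3): P/(w + 4) + Q/(w + 4)² + R/(w + 4)³


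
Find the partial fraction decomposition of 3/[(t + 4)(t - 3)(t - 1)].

Using cover-up method: A = 3/35, B = 3/14, C = -3/10
Result: (3/35)/(t + 4) + (3/14)/(t - 3) - (3/10)/(t - 1)


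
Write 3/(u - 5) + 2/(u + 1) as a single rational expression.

Common denominator (u - 5)(u + 1). Numerator: 3(u + 1) + 2(u - 5) = (3u + 3) + (2u - 10) = 5u - 7
Result: (5u - 7)/[(u - 5)(u + 1)]


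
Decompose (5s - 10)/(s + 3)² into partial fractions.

(5s - 10) = A(s + 3) + B. At s = -3: B = 5·(-3) - 10 = -25. Coeff of s: A = 5
Result: 5/(s + 3) - 25/(s + 3)²


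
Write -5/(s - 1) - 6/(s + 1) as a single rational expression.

Common denominator (s - 1)(s + 1). Numerator: -5(s + 1) - 6(s - 1) = (-5s - 5) - (6s - 6) = -11s + 1
Result: (-11s + 1)/[(s - 1)(s + 1)]


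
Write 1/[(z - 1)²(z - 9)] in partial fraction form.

Cover-up at z=9: C = 1/(9 - 1)² = 1/64. Cover-up at z=1: B = 1/(1 - 9) = -1/8. Comparing z² coeff: A = -C = -1/64
Result: (-1/64)/(z - 1) - (1/8)/(z - 1)² + (1/64)/(z - 9)


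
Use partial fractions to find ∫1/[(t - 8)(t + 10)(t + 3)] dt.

Cover-up: P = 1/198, Q = 1/126, R = -1/77. Decomposition: (1/198)/(t - 8) + (1/126)/(t + 10) - (1/77)/(t + 3). Integrate each term: (1/198) ln|(t - 8)| + (1/126) ln|(t + 10)| - (1/77) ln|(t + 3)| + C


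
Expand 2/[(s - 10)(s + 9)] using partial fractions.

2/(s - 10)(s + 9) = A/(s - 10) + B/(s + 9). A = 2/(10 + 9) = 2/19, B = 2/(-9 - 10) = -2/19
Result: (2/19)/(s - 10) - (2/19)/(s + 9)


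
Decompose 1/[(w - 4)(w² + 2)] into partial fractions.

Cover-up at w = 4: α = 1/(4² + 2) = 1/18. Then β = -α = -1/18, γ = -α·(0 + 4) = -2/9
Result: (1/18)/(w - 4) - ((1/18)w + 2/9)/(w² + 2)


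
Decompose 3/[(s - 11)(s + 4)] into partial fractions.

3/(s - 11)(s + 4) = P/(s - 11) + Q/(s + 4). P = 3/(11 + 4) = 1/5, Q = 3/(-4 - 11) = -1/5
Result: (1/5)/(s - 11) - (1/5)/(s + 4)


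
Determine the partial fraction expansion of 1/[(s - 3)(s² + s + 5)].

Cover-up at s = 3: P = 1/(3² + 1·3 + 5) = 1/17. Then Q = -P = -1/17, R = -P·(1 + 3) = -4/17
Result: (1/17)/(s - 3) - ((1/17)s + 4/17)/(s² + s + 5)


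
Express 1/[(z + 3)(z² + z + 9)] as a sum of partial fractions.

Cover-up at z = -3: P = 1/((-3)² + 1·(-3) + 9) = 1/15. Then Q = -P = -1/15, R = -P·(1 - 3) = 2/15
Result: (1/15)/(z + 3) - ((1/15)z - 2/15)/(z² + z + 9)


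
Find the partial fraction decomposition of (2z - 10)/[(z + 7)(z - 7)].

At z=-7: α = (2·(-7) - 10)/(-7 - 7) = 12/7. At z=7: β = (2·7 - 10)/(7 + 7) = 2/7
Result: (12/7)/(z + 7) + (2/7)/(z - 7)


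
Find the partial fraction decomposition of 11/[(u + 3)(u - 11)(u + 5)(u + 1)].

Using Heaviside cover-up: (11/56)/(u + 3) + (11/2688)/(u - 11) - (11/128)/(u + 5) - (11/96)/(u + 1)


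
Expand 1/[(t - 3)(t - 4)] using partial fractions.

1/(t - 3)(t - 4) = A/(t - 3) + B/(t - 4). A = 1/(3 - 4) = -1, B = 1/(4 - 3) = 1
Result: -1/(t - 3) + 1/(t - 4)


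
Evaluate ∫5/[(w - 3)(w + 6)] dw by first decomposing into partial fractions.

Decompose: 5/[(w - 3)(w + 6)] = (5/9)/(w - 3) - (5/9)/(w + 6). Integrate each term: (5/9) ln|(w - 3)| - (5/9) ln|(w + 6)| + C


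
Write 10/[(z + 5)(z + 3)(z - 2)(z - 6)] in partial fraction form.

Using Heaviside cover-up: (-5/77)/(z + 5) + (1/9)/(z + 3) - (1/14)/(z - 2) + (5/198)/(z - 6)


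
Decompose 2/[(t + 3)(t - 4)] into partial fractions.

2/(t + 3)(t - 4) = P/(t + 3) + Q/(t - 4). P = 2/(-3 - 4) = -2/7, Q = 2/(4 + 3) = 2/7
Result: (-2/7)/(t + 3) + (2/7)/(t - 4)


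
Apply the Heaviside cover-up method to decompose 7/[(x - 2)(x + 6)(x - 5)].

Cover (x - 2), x=2: A = 7/[(2 + 6)(2 - 5)] = -7/24. Cover (x + 6), x=-6: B = 7/[(-6 - 2)(-6 - 5)] = 7/88. Cover (x - 5), x=5: C = 7/[(5 - 2)(5 + 6)] = 7/33.
Result: (-7/24)/(x - 2) + (7/88)/(x + 6) + (7/33)/(x - 5)


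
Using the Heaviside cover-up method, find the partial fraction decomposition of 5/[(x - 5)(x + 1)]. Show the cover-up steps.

Cover (x - 5): set x=5, get α = 5/(5 + 1) = 5/6. Cover (x + 1): set x=-1, get β = 5/(-1 - 5) = -5/6.
Result: (5/6)/(x - 5) - (5/6)/(x + 1)


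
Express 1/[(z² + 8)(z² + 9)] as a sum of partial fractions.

Coefficient matching gives A = C = 0, B = 1/(9-8) = 1, D = -B = -1
Result: 1/(z² + 8) - 1/(z² + 9)


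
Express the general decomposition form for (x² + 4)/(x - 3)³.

Repeated linear factor (power 3): P/(x - 3) + Q/(x - 3)² + R/(x - 3)³


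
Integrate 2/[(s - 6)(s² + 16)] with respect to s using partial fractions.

Cover-up at s=6: α = 2/(6²+16) = 1/26. Coeff matching: β = -1/26, γ = -3/13. Decomposition: (1/26)/(s - 6) - ((1/26)s + 3/13)/(s² + 16). Integrate: linear → ln, quadratic → (1/2)ln + arctan: (1/26) ln|(s - 6)| - (1/52) ln(s² + 16) - (3/52) arctan(s/4) + C


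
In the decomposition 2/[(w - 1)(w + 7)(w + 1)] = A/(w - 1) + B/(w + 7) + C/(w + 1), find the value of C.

Cover-up at w = -1: C = 2/[(-1 - 1)(-1 + 7)] = 2/[(-2)(6)] = -2/12 = -1/6


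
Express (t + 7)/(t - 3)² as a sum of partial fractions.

(t + 7) = A(t - 3) + B. At t = 3: B = 1·3 + 7 = 10. Coeff of t: A = 1
Result: 1/(t - 3) + 10/(t - 3)²


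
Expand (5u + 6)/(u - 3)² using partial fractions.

(5u + 6) = α(u - 3) + β. At u = 3: β = 5·3 + 6 = 21. Coeff of u: α = 5
Result: 5/(u - 3) + 21/(u - 3)²


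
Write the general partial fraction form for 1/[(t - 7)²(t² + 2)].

Repeated linear + quadratic: P/(t - 7) + Q/(t - 7)² + (Rt + S)/(t² + 2)


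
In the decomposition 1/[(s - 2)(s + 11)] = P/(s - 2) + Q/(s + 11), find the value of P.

Cover-up at s = 2: P = 1/(2 + 11) = 1/13


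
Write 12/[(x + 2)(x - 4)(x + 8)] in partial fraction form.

Using cover-up method: P = -1/3, Q = 1/6, R = 1/6
Result: (-1/3)/(x + 2) + (1/6)/(x - 4) + (1/6)/(x + 8)


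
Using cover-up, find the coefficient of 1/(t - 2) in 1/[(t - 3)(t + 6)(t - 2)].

Cover (t - 2), set t=2: 1/[(2 - 3)(2 + 6)] = -1/8


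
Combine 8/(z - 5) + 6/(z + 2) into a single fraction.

Common denominator (z - 5)(z + 2). Numerator: 8(z + 2) + 6(z - 5) = (8z + 16) + (6z - 30) = 14z - 14
Result: (14z - 14)/[(z - 5)(z + 2)]


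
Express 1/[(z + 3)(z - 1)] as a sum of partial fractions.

1/(z + 3)(z - 1) = α/(z + 3) + β/(z - 1). α = 1/(-3 - 1) = -1/4, β = 1/(1 + 3) = 1/4
Result: (-1/4)/(z + 3) + (1/4)/(z - 1)


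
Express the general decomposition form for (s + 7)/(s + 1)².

Repeated linear factor: P/(s + 1) + Q/(s + 1)²


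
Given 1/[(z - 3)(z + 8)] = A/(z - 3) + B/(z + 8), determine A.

Cover-up at z = 3: A = 1/(3 + 8) = 1/11


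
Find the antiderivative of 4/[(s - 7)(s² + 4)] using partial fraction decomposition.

Cover-up at s=7: α = 4/(7²+4) = 4/53. Coeff matching: β = -4/53, γ = -28/53. Decomposition: (4/53)/(s - 7) - ((4/53)s + 28/53)/(s² + 4). Integrate: linear → ln, quadratic → (1/2)ln + arctan: (4/53) ln|(s - 7)| - (2/53) ln(s² + 4) - (14/53) arctan(s/2) + C


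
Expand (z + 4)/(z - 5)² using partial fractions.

(z + 4) = α(z - 5) + β. At z = 5: β = 1·5 + 4 = 9. Coeff of z: α = 1
Result: 1/(z - 5) + 9/(z - 5)²


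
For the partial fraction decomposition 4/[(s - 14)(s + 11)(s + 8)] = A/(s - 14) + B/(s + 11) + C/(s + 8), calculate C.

Cover-up at s = -8: C = 4/[(-8 - 14)(-8 + 11)] = 4/[(-22)(3)] = -4/66 = -2/33


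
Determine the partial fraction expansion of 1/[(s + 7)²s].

Cover-up at s=0: C = 1/(0 + 7)² = 1/49. Cover-up at s=-7: B = 1/(-7 - 0) = -1/7. Comparing s² coeff: A = -C = -1/49
Result: (-1/49)/(s + 7) - (1/7)/(s + 7)² + (1/49)/s


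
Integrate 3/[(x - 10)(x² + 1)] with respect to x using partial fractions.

Cover-up at x=10: α = 3/(10²+1) = 3/101. Coeff matching: β = -3/101, γ = -30/101. Decomposition: (3/101)/(x - 10) - ((3/101)x + 30/101)/(x² + 1). Integrate: linear → ln, quadratic → (1/2)ln + arctan: (3/101) ln|(x - 10)| - (3/202) ln(x² + 1) - (30/101) arctan(x) + C


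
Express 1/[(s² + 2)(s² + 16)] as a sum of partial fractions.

Coefficient matching gives A = C = 0, B = 1/(16-2) = 1/14, D = -B = -1/14
Result: (1/14)/(s² + 2) - (1/14)/(s² + 16)


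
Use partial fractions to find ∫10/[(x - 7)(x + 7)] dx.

Decompose: 10/[(x - 7)(x + 7)] = (5/7)/(x - 7) - (5/7)/(x + 7). Integrate each term: (5/7) ln|(x - 7)| - (5/7) ln|(x + 7)| + C


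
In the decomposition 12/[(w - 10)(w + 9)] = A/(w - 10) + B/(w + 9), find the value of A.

Cover-up at w = 10: A = 12/(10 + 9) = 12/19


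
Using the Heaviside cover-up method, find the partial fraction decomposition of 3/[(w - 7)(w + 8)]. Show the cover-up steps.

Cover (w - 7): set w=7, get α = 3/(7 + 8) = 1/5. Cover (w + 8): set w=-8, get β = 3/(-8 - 7) = -1/5.
Result: (1/5)/(w - 7) - (1/5)/(w + 8)


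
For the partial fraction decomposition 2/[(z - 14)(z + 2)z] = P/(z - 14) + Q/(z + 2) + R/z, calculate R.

Cover-up at z = 0: R = 2/[(0 - 14)(0 + 2)] = 2/[(-14)(2)] = -2/28 = -1/14


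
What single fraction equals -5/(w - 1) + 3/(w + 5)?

Common denominator (w - 1)(w + 5). Numerator: -5(w + 5) + 3(w - 1) = (-5w - 25) + (3w - 3) = -2w - 28
Result: (-2w - 28)/[(w - 1)(w + 5)]


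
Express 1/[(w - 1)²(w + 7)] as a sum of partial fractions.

Cover-up at w=-7: R = 1/(-7 - 1)² = 1/64. Cover-up at w=1: Q = 1/(1 + 7) = 1/8. Comparing w² coeff: P = -R = -1/64
Result: (-1/64)/(w - 1) + (1/8)/(w - 1)² + (1/64)/(w + 7)


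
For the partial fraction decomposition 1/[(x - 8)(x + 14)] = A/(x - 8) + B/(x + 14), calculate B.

Cover-up at x = -14: B = 1/(-14 - 8) = -1/22


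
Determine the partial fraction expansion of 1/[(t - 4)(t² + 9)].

Cover-up at t = 4: α = 1/(4² + 9) = 1/25. Then β = -α = -1/25, γ = -α·(0 + 4) = -4/25
Result: (1/25)/(t - 4) - ((1/25)t + 4/25)/(t² + 9)


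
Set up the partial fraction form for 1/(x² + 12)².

Repeated quadratic factor: (Px + Q)/(x² + 12) + (Rx + S)/(x² + 12)²


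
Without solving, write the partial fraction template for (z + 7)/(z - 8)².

Repeated linear factor: P/(z - 8) + Q/(z - 8)²


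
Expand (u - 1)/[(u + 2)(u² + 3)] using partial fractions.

At u=-2: A = (1·(-2) - 1)/((-2)² + 3) = -3/7. B = -A = 3/7, C = 1 - (-2)·A = 1/7
Result: (-3/7)/(u + 2) + ((3/7)u + 1/7)/(u² + 3)


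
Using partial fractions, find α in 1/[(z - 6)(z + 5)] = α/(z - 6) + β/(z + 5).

Cover-up at z = 6: α = 1/(6 + 5) = 1/11


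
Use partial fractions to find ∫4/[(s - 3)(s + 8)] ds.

Decompose: 4/[(s - 3)(s + 8)] = (4/11)/(s - 3) - (4/11)/(s + 8). Integrate each term: (4/11) ln|(s - 3)| - (4/11) ln|(s + 8)| + C


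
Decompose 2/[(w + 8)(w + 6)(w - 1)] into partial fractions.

Using cover-up method: P = 1/9, Q = -1/7, R = 2/63
Result: (1/9)/(w + 8) - (1/7)/(w + 6) + (2/63)/(w - 1)


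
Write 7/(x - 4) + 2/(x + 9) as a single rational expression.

Common denominator (x - 4)(x + 9). Numerator: 7(x + 9) + 2(x - 4) = (7x + 63) + (2x - 8) = 9x + 55
Result: (9x + 55)/[(x - 4)(x + 9)]


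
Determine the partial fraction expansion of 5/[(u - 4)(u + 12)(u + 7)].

Using cover-up method: A = 5/176, B = 1/16, C = -1/11
Result: (5/176)/(u - 4) + (1/16)/(u + 12) - (1/11)/(u + 7)


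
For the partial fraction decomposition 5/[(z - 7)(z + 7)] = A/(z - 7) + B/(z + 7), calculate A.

Cover-up at z = 7: A = 5/(7 + 7) = 5/14


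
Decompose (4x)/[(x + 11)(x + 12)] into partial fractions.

At x=-11: A = (4·(-11) + 0)/(-11 + 12) = -44. At x=-12: B = (4·(-12) + 0)/(-12 + 11) = 48
Result: -44/(x + 11) + 48/(x + 12)


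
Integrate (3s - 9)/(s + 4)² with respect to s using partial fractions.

Decompose: P = 3, Q = 3·(-4) - 9 = -21, so (3s - 9)/(s + 4)² = 3/(s + 4) - 21/(s + 4)². Integrate: ∫ P/(s + 4) ds = 3 ln|(s + 4)|; ∫ Q/(s + 4)² ds = 21/(s + 4). Sum: 3 ln|(s + 4)| + 21/(s + 4) + C


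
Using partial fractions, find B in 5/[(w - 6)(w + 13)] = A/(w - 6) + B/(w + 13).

Cover-up at w = -13: B = 5/(-13 - 6) = -5/19


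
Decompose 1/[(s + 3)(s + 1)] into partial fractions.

1/(s + 3)(s + 1) = P/(s + 3) + Q/(s + 1). P = 1/(-3 + 1) = -1/2, Q = 1/(-1 + 3) = 1/2
Result: (-1/2)/(s + 3) + (1/2)/(s + 1)


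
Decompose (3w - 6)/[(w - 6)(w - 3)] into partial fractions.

At w=6: A = (3·6 - 6)/(6 - 3) = 4. At w=3: B = (3·3 - 6)/(3 - 6) = -1
Result: 4/(w - 6) - 1/(w - 3)


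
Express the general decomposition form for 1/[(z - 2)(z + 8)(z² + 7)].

Two linear + quadratic: α/(z - 2) + β/(z + 8) + (γz + δ)/(z² + 7)


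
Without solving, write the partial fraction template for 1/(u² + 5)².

Repeated quadratic factor: (Pu + Q)/(u² + 5) + (Ru + S)/(u² + 5)²


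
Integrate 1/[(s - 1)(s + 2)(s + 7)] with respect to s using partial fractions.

Cover-up: P = 1/24, Q = -1/15, R = 1/40. Decomposition: (1/24)/(s - 1) - (1/15)/(s + 2) + (1/40)/(s + 7). Integrate each term: (1/24) ln|(s - 1)| - (1/15) ln|(s + 2)| + (1/40) ln|(s + 7)| + C


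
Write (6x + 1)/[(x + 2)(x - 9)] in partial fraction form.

At x=-2: α = (6·(-2) + 1)/(-2 - 9) = 1. At x=9: β = (6·9 + 1)/(9 + 2) = 5
Result: 1/(x + 2) + 5/(x - 9)


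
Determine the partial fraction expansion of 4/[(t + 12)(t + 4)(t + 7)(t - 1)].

Using Heaviside cover-up: (-1/130)/(t + 12) - (1/30)/(t + 4) + (1/30)/(t + 7) + (1/130)/(t - 1)


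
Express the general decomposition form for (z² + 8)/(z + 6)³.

Repeated linear factor (power 3): A/(z + 6) + B/(z + 6)² + C/(z + 6)³


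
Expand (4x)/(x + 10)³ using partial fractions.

(4x) = P(x + 10)² + Q(x + 10) + R. At x = -10: R = 4·(-10) + 0 = -40. Coefficients: P = 0, Q = 4
Result: 4/(x + 10)² - 40/(x + 10)³


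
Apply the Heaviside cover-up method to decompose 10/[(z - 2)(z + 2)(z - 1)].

Cover (z - 2), z=2: α = 10/[(2 + 2)(2 - 1)] = 5/2. Cover (z + 2), z=-2: β = 10/[(-2 - 2)(-2 - 1)] = 5/6. Cover (z - 1), z=1: γ = 10/[(1 - 2)(1 + 2)] = -10/3.
Result: (5/2)/(z - 2) + (5/6)/(z + 2) - (10/3)/(z - 1)


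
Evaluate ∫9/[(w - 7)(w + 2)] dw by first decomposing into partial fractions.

Decompose: 9/[(w - 7)(w + 2)] = 1/(w - 7) - 1/(w + 2). Integrate each term: ln|(w - 7)| - ln|(w + 2)| + C


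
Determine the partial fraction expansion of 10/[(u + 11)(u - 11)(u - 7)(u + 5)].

Using Heaviside cover-up: (-5/1188)/(u + 11) + (5/704)/(u - 11) - (5/432)/(u - 7) + (5/576)/(u + 5)


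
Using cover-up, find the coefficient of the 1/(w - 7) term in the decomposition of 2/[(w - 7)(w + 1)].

Cover (w - 7), set w=7: 2/((w + 1) at w=7) = 2/(8) = 1/4


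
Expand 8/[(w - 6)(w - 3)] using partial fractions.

8/(w - 6)(w - 3) = A/(w - 6) + B/(w - 3). A = 8/(6 - 3) = 8/3, B = 8/(3 - 6) = -8/3
Result: (8/3)/(w - 6) - (8/3)/(w - 3)


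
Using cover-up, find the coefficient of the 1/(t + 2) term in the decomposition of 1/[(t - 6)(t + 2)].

Cover (t + 2), set t=-2: 1/((t - 6) at t=-2) = 1/(-8) = -1/8


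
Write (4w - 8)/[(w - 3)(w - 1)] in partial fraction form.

At w=3: P = (4·3 - 8)/(3 - 1) = 2. At w=1: Q = (4·1 - 8)/(1 - 3) = 2
Result: 2/(w - 3) + 2/(w - 1)


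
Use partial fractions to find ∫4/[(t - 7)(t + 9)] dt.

Decompose: 4/[(t - 7)(t + 9)] = (1/4)/(t - 7) - (1/4)/(t + 9). Integrate each term: (1/4) ln|(t - 7)| - (1/4) ln|(t + 9)| + C


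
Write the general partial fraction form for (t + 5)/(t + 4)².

Repeated linear factor: A/(t + 4) + B/(t + 4)²


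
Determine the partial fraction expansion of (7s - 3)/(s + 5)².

(7s - 3) = α(s + 5) + β. At s = -5: β = 7·(-5) - 3 = -38. Coeff of s: α = 7
Result: 7/(s + 5) - 38/(s + 5)²


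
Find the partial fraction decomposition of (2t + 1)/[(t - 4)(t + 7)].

At t=4: α = (2·4 + 1)/(4 + 7) = 9/11. At t=-7: β = (2·(-7) + 1)/(-7 - 4) = 13/11
Result: (9/11)/(t - 4) + (13/11)/(t + 7)


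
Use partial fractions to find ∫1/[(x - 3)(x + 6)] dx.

Decompose: 1/[(x - 3)(x + 6)] = (1/9)/(x - 3) - (1/9)/(x + 6). Integrate each term: (1/9) ln|(x - 3)| - (1/9) ln|(x + 6)| + C


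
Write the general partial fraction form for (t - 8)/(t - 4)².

Repeated linear factor: P/(t - 4) + Q/(t - 4)²


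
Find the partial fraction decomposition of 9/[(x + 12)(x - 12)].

9/(x + 12)(x - 12) = P/(x + 12) + Q/(x - 12). P = 9/(-12 - 12) = -3/8, Q = 9/(12 + 12) = 3/8
Result: (-3/8)/(x + 12) + (3/8)/(x - 12)


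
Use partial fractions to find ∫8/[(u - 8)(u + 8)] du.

Decompose: 8/[(u - 8)(u + 8)] = (1/2)/(u - 8) - (1/2)/(u + 8). Integrate each term: (1/2) ln|(u - 8)| - (1/2) ln|(u + 8)| + C


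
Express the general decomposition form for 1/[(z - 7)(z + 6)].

Distinct linear factors: P/(z - 7) + Q/(z + 6)


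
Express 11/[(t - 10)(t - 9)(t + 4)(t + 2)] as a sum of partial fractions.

Using Heaviside cover-up: (11/168)/(t - 10) - (1/13)/(t - 9) - (11/364)/(t + 4) + (1/24)/(t + 2)


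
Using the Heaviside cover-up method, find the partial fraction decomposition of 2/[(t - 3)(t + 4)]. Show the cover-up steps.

Cover (t - 3): set t=3, get A = 2/(3 + 4) = 2/7. Cover (t + 4): set t=-4, get B = 2/(-4 - 3) = -2/7.
Result: (2/7)/(t - 3) - (2/7)/(t + 4)


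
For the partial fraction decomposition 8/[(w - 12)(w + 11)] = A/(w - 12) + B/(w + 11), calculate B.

Cover-up at w = -11: B = 8/(-11 - 12) = -8/23


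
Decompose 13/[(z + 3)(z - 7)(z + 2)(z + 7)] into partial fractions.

Using Heaviside cover-up: (13/40)/(z + 3) + (13/1260)/(z - 7) - (13/45)/(z + 2) - (13/280)/(z + 7)


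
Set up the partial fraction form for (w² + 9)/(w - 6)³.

Repeated linear factor (power 3): α/(w - 6) + β/(w - 6)² + γ/(w - 6)³


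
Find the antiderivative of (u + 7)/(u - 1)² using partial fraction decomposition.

Decompose: P = 1, Q = 1·1 + 7 = 8, so (u + 7)/(u - 1)² = 1/(u - 1) + 8/(u - 1)². Integrate: ∫ P/(u - 1) du = ln|(u - 1)|; ∫ Q/(u - 1)² du = -8/(u - 1). Sum: ln|(u - 1)| - 8/(u - 1) + C


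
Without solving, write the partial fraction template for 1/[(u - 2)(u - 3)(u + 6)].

Three distinct linear factors: A/(u - 2) + B/(u - 3) + C/(u + 6)


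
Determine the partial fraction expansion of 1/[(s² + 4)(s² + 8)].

Coefficient matching gives A = C = 0, B = 1/(8-4) = 1/4, D = -B = -1/4
Result: (1/4)/(s² + 4) - (1/4)/(s² + 8)


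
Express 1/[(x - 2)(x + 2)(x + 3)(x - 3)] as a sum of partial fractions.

Using Heaviside cover-up: (-1/20)/(x - 2) + (1/20)/(x + 2) - (1/30)/(x + 3) + (1/30)/(x - 3)


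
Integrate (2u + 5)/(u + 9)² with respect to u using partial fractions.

Decompose: P = 2, Q = 2·(-9) + 5 = -13, so (2u + 5)/(u + 9)² = 2/(u + 9) - 13/(u + 9)². Integrate: ∫ P/(u + 9) du = 2 ln|(u + 9)|; ∫ Q/(u + 9)² du = 13/(u + 9). Sum: 2 ln|(u + 9)| + 13/(u + 9) + C


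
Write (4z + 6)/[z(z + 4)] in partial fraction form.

At z=0: A = (4·0 + 6)/(0 + 4) = 3/2. At z=-4: B = (4·(-4) + 6)/(-4 - 0) = 5/2
Result: (3/2)/z + (5/2)/(z + 4)


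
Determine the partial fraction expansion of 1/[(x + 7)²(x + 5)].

Cover-up at x=-5: R = 1/(-5 + 7)² = 1/4. Cover-up at x=-7: Q = 1/(-7 + 5) = -1/2. Comparing x² coeff: P = -R = -1/4
Result: (-1/4)/(x + 7) - (1/2)/(x + 7)² + (1/4)/(x + 5)


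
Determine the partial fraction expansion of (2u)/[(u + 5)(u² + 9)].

At u=-5: A = (2·(-5) + 0)/((-5)² + 9) = -5/17. B = -A = 5/17, C = 2 - (-5)·A = 9/17
Result: (-5/17)/(u + 5) + ((5/17)u + 9/17)/(u² + 9)


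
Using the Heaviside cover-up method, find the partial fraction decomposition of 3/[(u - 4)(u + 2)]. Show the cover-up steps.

Cover (u - 4): set u=4, get P = 3/(4 + 2) = 1/2. Cover (u + 2): set u=-2, get Q = 3/(-2 - 4) = -1/2.
Result: (1/2)/(u - 4) - (1/2)/(u + 2)


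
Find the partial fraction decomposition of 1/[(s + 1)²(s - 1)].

Cover-up at s=1: γ = 1/(1 + 1)² = 1/4. Cover-up at s=-1: β = 1/(-1 - 1) = -1/2. Comparing s² coeff: α = -γ = -1/4
Result: (-1/4)/(s + 1) - (1/2)/(s + 1)² + (1/4)/(s - 1)


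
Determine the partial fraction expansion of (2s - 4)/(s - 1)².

(2s - 4) = P(s - 1) + Q. At s = 1: Q = 2·1 - 4 = -2. Coeff of s: P = 2
Result: 2/(s - 1) - 2/(s - 1)²


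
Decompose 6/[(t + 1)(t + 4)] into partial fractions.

6/(t + 1)(t + 4) = α/(t + 1) + β/(t + 4). α = 6/(-1 + 4) = 2, β = 6/(-4 + 1) = -2
Result: 2/(t + 1) - 2/(t + 4)


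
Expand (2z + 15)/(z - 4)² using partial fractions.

(2z + 15) = P(z - 4) + Q. At z = 4: Q = 2·4 + 15 = 23. Coeff of z: P = 2
Result: 2/(z - 4) + 23/(z - 4)²


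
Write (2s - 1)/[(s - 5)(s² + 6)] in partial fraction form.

At s=5: α = (2·5 - 1)/(5² + 6) = 9/31. β = -α = -9/31, γ = 2 - 5·α = 17/31
Result: (9/31)/(s - 5) - ((9/31)s - 17/31)/(s² + 6)


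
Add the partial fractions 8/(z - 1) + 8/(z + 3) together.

Common denominator (z - 1)(z + 3). Numerator: 8(z + 3) + 8(z - 1) = (8z + 24) + (8z - 8) = 16z + 16
Result: (16z + 16)/[(z - 1)(z + 3)]


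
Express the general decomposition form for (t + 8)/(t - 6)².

Repeated linear factor: P/(t - 6) + Q/(t - 6)²


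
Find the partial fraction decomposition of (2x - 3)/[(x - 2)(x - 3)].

At x=2: P = (2·2 - 3)/(2 - 3) = -1. At x=3: Q = (2·3 - 3)/(3 - 2) = 3
Result: -1/(x - 2) + 3/(x - 3)


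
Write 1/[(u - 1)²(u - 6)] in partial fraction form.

Cover-up at u=6: γ = 1/(6 - 1)² = 1/25. Cover-up at u=1: β = 1/(1 - 6) = -1/5. Comparing u² coeff: α = -γ = -1/25
Result: (-1/25)/(u - 1) - (1/5)/(u - 1)² + (1/25)/(u - 6)


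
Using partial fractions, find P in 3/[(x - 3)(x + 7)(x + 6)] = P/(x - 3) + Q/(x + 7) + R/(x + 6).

Cover-up at x = 3: P = 3/[(3 + 7)(3 + 6)] = 3/[(10)(9)] = 3/90 = 1/30
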